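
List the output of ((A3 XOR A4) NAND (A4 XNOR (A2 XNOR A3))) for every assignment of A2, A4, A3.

A2 | A4 | A3 | Output
---------------------
0 | 0 | 0 | 1
0 | 0 | 1 | 0
0 | 1 | 0 | 0
0 | 1 | 1 | 1
1 | 0 | 0 | 1
1 | 0 | 1 | 1
1 | 1 | 0 | 1
1 | 1 | 1 | 1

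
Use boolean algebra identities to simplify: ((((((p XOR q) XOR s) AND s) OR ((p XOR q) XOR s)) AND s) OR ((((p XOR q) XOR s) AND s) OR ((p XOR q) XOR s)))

By absorption (E OR (E AND v) = E) then absorption (E OR (E AND v) = E):
= ((p XOR q) XOR s)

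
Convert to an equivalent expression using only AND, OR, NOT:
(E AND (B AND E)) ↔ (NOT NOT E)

((E AND (B AND E)) AND (NOT NOT E)) OR (NOT (E AND (B AND E)) AND NOT E)
(Biconditional = both true or both false)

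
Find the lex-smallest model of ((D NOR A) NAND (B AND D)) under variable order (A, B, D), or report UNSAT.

A=0, B=0, D=0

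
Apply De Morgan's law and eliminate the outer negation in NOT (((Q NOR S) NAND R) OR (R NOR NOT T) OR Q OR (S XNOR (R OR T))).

NOT ((Q NOR S) NAND R) AND NOT (R NOR NOT T) AND NOT Q AND NOT (S XNOR (R OR T))
De Morgan's: NOT(OR of terms) = AND of negations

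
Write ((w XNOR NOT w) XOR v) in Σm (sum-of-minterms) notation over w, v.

Σm(1, 3) = (NOT w AND v) OR (w AND v)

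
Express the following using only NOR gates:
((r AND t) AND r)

((((r NOR r) NOR (t NOR t)) NOR ((r NOR r) NOR (t NOR t))) NOR (r NOR r))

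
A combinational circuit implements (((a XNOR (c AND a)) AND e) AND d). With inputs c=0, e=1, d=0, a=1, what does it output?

Substituting: (((1 XNOR (0 AND 1)) AND 1) AND 0)
= 0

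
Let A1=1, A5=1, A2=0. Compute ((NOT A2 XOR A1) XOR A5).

Substituting: ((NOT 0 XOR 1) XOR 1)
= 1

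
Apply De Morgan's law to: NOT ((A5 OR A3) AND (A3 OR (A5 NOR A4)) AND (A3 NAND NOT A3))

NOT (A5 OR A3) OR NOT (A3 OR (A5 NOR A4)) OR NOT (A3 NAND NOT A3)
De Morgan's: NOT(AND of terms) = OR of negations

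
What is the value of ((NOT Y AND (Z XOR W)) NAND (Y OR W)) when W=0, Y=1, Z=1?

Substituting: ((NOT 1 AND (1 XOR 0)) NAND (1 OR 0))
= 1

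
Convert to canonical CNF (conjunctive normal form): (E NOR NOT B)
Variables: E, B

(E OR B) AND (NOT E OR B) AND (NOT E OR NOT B)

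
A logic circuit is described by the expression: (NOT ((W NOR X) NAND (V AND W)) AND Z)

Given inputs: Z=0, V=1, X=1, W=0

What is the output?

Substituting: (NOT ((0 NOR 1) NAND (1 AND 0)) AND 0)
= 0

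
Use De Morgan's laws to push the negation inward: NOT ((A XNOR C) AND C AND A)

NOT (A XNOR C) OR NOT C OR NOT A
De Morgan's: NOT(AND of terms) = OR of negations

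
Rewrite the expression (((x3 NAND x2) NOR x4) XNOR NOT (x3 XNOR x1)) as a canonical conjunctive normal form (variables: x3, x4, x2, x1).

(x3 OR x4 OR x2 OR NOT x1) AND (x3 OR x4 OR NOT x2 OR NOT x1) AND (x3 OR NOT x4 OR x2 OR NOT x1) AND (x3 OR NOT x4 OR NOT x2 OR NOT x1) AND (NOT x3 OR x4 OR x2 OR x1) AND (NOT x3 OR x4 OR NOT x2 OR NOT x1) AND (NOT x3 OR NOT x4 OR x2 OR x1) AND (NOT x3 OR NOT x4 OR NOT x2 OR x1)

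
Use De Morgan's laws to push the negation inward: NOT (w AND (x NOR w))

NOT w OR NOT (x NOR w)
De Morgan's: NOT(AND of terms) = OR of negations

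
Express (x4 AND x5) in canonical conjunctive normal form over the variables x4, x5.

(x4 OR x5) AND (x4 OR NOT x5) AND (NOT x4 OR x5)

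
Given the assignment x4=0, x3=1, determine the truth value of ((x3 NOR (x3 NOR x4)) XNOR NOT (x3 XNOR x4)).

Substituting: ((1 NOR (1 NOR 0)) XNOR NOT (1 XNOR 0))
= 0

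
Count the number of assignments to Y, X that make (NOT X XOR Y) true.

Satisfying assignments: (0,0), (1,1)
Count: 2 out of 4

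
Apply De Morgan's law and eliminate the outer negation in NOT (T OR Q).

NOT T AND NOT Q
De Morgan's: NOT(OR of terms) = AND of negations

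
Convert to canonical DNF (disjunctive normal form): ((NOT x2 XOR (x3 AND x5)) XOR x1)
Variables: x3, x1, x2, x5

(NOT x3 AND NOT x1 AND NOT x2 AND NOT x5) OR (NOT x3 AND NOT x1 AND NOT x2 AND x5) OR (NOT x3 AND x1 AND x2 AND NOT x5) OR (NOT x3 AND x1 AND x2 AND x5) OR (x3 AND NOT x1 AND NOT x2 AND NOT x5) OR (x3 AND NOT x1 AND x2 AND x5) OR (x3 AND x1 AND NOT x2 AND x5) OR (x3 AND x1 AND x2 AND NOT x5)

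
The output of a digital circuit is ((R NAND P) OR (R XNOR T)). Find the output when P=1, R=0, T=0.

Substituting: ((0 NAND 1) OR (0 XNOR 0))
= 1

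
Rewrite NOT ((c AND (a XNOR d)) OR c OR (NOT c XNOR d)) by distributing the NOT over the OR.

NOT (c AND (a XNOR d)) AND NOT c AND NOT (NOT c XNOR d)
De Morgan's: NOT(OR of terms) = AND of negations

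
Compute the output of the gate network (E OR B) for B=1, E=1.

Substituting: (1 OR 1)
= 1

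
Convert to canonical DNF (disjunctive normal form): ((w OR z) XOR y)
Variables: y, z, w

(NOT y AND NOT z AND w) OR (NOT y AND z AND NOT w) OR (NOT y AND z AND w) OR (y AND NOT z AND NOT w)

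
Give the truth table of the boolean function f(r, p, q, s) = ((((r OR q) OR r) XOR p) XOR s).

r | p | q | s | Output
----------------------
0 | 0 | 0 | 0 | 0
0 | 0 | 0 | 1 | 1
0 | 0 | 1 | 0 | 1
0 | 0 | 1 | 1 | 0
0 | 1 | 0 | 0 | 1
0 | 1 | 0 | 1 | 0
0 | 1 | 1 | 0 | 0
0 | 1 | 1 | 1 | 1
1 | 0 | 0 | 0 | 1
1 | 0 | 0 | 1 | 0
1 | 0 | 1 | 0 | 1
1 | 0 | 1 | 1 | 0
1 | 1 | 0 | 0 | 0
1 | 1 | 0 | 1 | 1
1 | 1 | 1 | 0 | 0
1 | 1 | 1 | 1 | 1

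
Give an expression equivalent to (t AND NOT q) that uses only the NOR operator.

((t NOR t) NOR ((q NOR q) NOR (q NOR q)))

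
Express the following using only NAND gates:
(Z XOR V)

((Z NAND (Z NAND V)) NAND (V NAND (Z NAND V)))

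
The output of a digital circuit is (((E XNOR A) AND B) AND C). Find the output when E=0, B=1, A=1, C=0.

Substituting: (((0 XNOR 1) AND 1) AND 0)
= 0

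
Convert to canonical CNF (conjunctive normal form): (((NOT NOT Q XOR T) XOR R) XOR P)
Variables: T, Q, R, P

(T OR Q OR R OR P) AND (T OR Q OR NOT R OR NOT P) AND (T OR NOT Q OR R OR NOT P) AND (T OR NOT Q OR NOT R OR P) AND (NOT T OR Q OR R OR NOT P) AND (NOT T OR Q OR NOT R OR P) AND (NOT T OR NOT Q OR R OR P) AND (NOT T OR NOT Q OR NOT R OR NOT P)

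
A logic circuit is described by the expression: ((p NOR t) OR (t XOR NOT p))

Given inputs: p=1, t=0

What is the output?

Substituting: ((1 NOR 0) OR (0 XOR NOT 1))
= 0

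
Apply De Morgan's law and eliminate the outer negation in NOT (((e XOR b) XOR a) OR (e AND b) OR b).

NOT ((e XOR b) XOR a) AND NOT (e AND b) AND NOT b
De Morgan's: NOT(OR of terms) = AND of negations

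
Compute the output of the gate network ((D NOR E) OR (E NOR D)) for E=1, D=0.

Substituting: ((0 NOR 1) OR (1 NOR 0))
= 0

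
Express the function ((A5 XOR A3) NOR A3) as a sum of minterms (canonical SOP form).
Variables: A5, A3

Σm(0) = (NOT A5 AND NOT A3)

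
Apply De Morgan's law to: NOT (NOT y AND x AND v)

y OR NOT x OR NOT v
De Morgan's: NOT(AND of terms) = OR of negations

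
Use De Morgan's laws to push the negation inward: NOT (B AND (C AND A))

NOT B OR NOT (C AND A)
De Morgan's: NOT(AND of terms) = OR of negations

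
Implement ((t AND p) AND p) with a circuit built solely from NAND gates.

((((t NAND p) NAND (t NAND p)) NAND p) NAND (((t NAND p) NAND (t NAND p)) NAND p))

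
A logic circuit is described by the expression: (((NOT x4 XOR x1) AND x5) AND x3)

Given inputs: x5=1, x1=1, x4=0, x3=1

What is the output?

Substituting: (((NOT 0 XOR 1) AND 1) AND 1)
= 0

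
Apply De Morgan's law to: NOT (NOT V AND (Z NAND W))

V OR NOT (Z NAND W)
De Morgan's: NOT(AND of terms) = OR of negations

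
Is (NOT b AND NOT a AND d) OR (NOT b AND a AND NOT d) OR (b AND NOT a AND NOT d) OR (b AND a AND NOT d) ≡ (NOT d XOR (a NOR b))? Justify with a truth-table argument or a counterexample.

Yes, they are equivalent — the two output columns agree on all 8 assignments:
b | a | d | Expression 1 | Expression 2
---------------------------------------
0 | 0 | 0 | 0 | 0
0 | 0 | 1 | 1 | 1
0 | 1 | 0 | 1 | 1
0 | 1 | 1 | 0 | 0
1 | 0 | 0 | 1 | 1
1 | 0 | 1 | 0 | 0
1 | 1 | 0 | 1 | 1
1 | 1 | 1 | 0 | 0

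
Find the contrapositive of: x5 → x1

Contrapositive: NOT x1 → NOT x5
Note: A statement and its contrapositive are logically equivalent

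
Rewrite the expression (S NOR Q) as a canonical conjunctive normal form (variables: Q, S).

(Q OR NOT S) AND (NOT Q OR S) AND (NOT Q OR NOT S)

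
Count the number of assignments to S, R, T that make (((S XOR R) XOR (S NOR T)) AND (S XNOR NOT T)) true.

Satisfying assignments: (0,1,1), (1,0,0)
Count: 2 out of 8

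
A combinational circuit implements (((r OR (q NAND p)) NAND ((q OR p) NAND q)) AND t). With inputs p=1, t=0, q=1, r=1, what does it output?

Substituting: (((1 OR (1 NAND 1)) NAND ((1 OR 1) NAND 1)) AND 0)
= 0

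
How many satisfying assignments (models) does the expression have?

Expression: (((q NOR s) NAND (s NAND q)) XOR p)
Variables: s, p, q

Satisfying assignments: (0,0,1), (0,1,0), (1,0,0), (1,0,1)
Count: 4 out of 8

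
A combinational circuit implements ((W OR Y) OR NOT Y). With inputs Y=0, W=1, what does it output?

Substituting: ((1 OR 0) OR NOT 0)
= 1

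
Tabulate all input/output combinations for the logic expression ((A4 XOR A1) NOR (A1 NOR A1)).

A4 | A1 | Output
----------------
0 | 0 | 0
0 | 1 | 0
1 | 0 | 0
1 | 1 | 1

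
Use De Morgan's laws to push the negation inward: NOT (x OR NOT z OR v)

NOT x AND z AND NOT v
De Morgan's: NOT(OR of terms) = AND of negations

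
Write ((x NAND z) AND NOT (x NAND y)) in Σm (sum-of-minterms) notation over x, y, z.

Σm(6) = (x AND y AND NOT z)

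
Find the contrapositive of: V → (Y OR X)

Contrapositive: NOT (Y OR X) → NOT V
Note: A statement and its contrapositive are logically equivalent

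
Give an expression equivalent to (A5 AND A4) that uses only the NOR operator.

((A5 NOR A5) NOR (A4 NOR A4))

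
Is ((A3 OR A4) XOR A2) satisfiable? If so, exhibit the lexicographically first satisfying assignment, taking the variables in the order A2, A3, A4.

A2=0, A3=0, A4=1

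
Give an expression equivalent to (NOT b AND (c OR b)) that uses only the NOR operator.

(((b NOR b) NOR (b NOR b)) NOR (((c NOR b) NOR (c NOR b)) NOR ((c NOR b) NOR (c NOR b))))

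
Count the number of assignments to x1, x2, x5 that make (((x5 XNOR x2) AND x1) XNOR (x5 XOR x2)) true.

Satisfying assignments: (0,0,0), (0,1,1)
Count: 2 out of 8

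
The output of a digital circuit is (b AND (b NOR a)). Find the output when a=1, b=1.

Substituting: (1 AND (1 NOR 1))
= 0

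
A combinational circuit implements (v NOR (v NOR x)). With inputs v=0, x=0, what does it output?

Substituting: (0 NOR (0 NOR 0))
= 0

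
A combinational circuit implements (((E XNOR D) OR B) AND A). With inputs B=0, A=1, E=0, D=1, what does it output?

Substituting: (((0 XNOR 1) OR 0) AND 1)
= 0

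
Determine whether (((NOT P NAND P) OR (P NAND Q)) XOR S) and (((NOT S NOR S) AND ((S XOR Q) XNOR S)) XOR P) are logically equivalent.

No. Counterexample: with S=0, Q=0, P=0, Expression 1 = 1 but Expression 2 = 0.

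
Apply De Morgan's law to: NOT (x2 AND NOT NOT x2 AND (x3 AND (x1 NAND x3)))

NOT x2 OR NOT x2 OR NOT (x3 AND (x1 NAND x3))
De Morgan's: NOT(AND of terms) = OR of negations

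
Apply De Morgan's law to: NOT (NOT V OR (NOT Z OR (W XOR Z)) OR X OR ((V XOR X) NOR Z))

V AND NOT (NOT Z OR (W XOR Z)) AND NOT X AND NOT ((V XOR X) NOR Z)
De Morgan's: NOT(OR of terms) = AND of negations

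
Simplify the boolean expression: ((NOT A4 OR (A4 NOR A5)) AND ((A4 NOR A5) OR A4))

By distribution ((E OR v) AND (E OR NOT v) = E):
= (A4 NOR A5)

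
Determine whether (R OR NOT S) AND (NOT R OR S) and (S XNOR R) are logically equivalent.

Yes, they are equivalent — the two output columns agree on all 4 assignments:
R | S | Expression 1 | Expression 2
-----------------------------------
0 | 0 | 1 | 1
0 | 1 | 0 | 0
1 | 0 | 0 | 0
1 | 1 | 1 | 1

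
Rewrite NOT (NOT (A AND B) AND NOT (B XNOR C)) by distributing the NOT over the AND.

(A AND B) OR (B XNOR C)
De Morgan's: NOT(AND of terms) = OR of negations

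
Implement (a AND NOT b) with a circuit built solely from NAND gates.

((a NAND (b NAND b)) NAND (a NAND (b NAND b)))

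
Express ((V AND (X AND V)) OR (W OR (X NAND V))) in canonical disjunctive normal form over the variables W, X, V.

(NOT W AND NOT X AND NOT V) OR (NOT W AND NOT X AND V) OR (NOT W AND X AND NOT V) OR (NOT W AND X AND V) OR (W AND NOT X AND NOT V) OR (W AND NOT X AND V) OR (W AND X AND NOT V) OR (W AND X AND V)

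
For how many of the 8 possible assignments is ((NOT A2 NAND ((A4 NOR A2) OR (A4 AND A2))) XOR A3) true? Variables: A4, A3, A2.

Satisfying assignments: (0,0,1), (0,1,0), (1,0,0), (1,0,1)
Count: 4 out of 8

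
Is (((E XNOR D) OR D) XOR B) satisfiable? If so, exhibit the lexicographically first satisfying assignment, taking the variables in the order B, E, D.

B=0, E=0, D=0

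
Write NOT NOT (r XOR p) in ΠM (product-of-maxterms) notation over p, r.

ΠM(0, 3) = (p OR r) AND (NOT p OR NOT r)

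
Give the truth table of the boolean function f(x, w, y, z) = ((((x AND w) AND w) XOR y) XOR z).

x | w | y | z | Output
----------------------
0 | 0 | 0 | 0 | 0
0 | 0 | 0 | 1 | 1
0 | 0 | 1 | 0 | 1
0 | 0 | 1 | 1 | 0
0 | 1 | 0 | 0 | 0
0 | 1 | 0 | 1 | 1
0 | 1 | 1 | 0 | 1
0 | 1 | 1 | 1 | 0
1 | 0 | 0 | 0 | 0
1 | 0 | 0 | 1 | 1
1 | 0 | 1 | 0 | 1
1 | 0 | 1 | 1 | 0
1 | 1 | 0 | 0 | 1
1 | 1 | 0 | 1 | 0
1 | 1 | 1 | 0 | 0
1 | 1 | 1 | 1 | 1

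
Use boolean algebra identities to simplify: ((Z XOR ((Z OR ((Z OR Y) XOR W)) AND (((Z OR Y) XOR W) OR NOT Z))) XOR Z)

By XOR self-cancellation ((E XOR v) XOR v = E) then distribution ((E OR v) AND (E OR NOT v) = E):
= ((Z OR Y) XOR W)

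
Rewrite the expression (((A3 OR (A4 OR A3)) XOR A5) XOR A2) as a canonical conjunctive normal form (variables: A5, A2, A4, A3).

(A5 OR A2 OR A4 OR A3) AND (A5 OR NOT A2 OR A4 OR NOT A3) AND (A5 OR NOT A2 OR NOT A4 OR A3) AND (A5 OR NOT A2 OR NOT A4 OR NOT A3) AND (NOT A5 OR A2 OR A4 OR NOT A3) AND (NOT A5 OR A2 OR NOT A4 OR A3) AND (NOT A5 OR A2 OR NOT A4 OR NOT A3) AND (NOT A5 OR NOT A2 OR A4 OR A3)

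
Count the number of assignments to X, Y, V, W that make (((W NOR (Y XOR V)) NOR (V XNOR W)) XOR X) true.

Satisfying assignments: (0,0,0,1), (0,0,1,0), (0,1,0,1), (1,0,0,0), (1,0,1,1), (1,1,0,0), (1,1,1,0), (1,1,1,1)
Count: 8 out of 16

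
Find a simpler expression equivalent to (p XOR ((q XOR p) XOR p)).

By XOR self-cancellation ((E XOR v) XOR v = E):
= (q XOR p)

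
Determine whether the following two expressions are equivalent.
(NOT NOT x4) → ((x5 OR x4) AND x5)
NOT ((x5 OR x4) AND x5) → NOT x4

Yes, Contrapositive is always equivalent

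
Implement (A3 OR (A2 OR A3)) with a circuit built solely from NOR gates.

((A3 NOR ((A2 NOR A3) NOR (A2 NOR A3))) NOR (A3 NOR ((A2 NOR A3) NOR (A2 NOR A3))))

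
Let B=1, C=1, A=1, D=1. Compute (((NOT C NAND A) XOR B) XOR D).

Substituting: (((NOT 1 NAND 1) XOR 1) XOR 1)
= 1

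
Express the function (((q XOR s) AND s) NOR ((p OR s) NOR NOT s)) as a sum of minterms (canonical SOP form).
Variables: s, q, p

Σm(0, 1, 2, 3, 6, 7) = (NOT s AND NOT q AND NOT p) OR (NOT s AND NOT q AND p) OR (NOT s AND q AND NOT p) OR (NOT s AND q AND p) OR (s AND q AND NOT p) OR (s AND q AND p)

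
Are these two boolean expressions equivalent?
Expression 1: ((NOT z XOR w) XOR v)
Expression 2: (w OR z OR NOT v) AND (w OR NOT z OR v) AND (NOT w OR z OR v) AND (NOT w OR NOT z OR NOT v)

Yes, they are equivalent — the two output columns agree on all 8 assignments:
w | z | v | Expression 1 | Expression 2
---------------------------------------
0 | 0 | 0 | 1 | 1
0 | 0 | 1 | 0 | 0
0 | 1 | 0 | 0 | 0
0 | 1 | 1 | 1 | 1
1 | 0 | 0 | 0 | 0
1 | 0 | 1 | 1 | 1
1 | 1 | 0 | 1 | 1
1 | 1 | 1 | 0 | 0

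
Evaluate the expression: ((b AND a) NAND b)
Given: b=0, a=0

Substituting: ((0 AND 0) NAND 0)
= 1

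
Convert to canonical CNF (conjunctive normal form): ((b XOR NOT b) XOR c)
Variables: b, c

(b OR NOT c) AND (NOT b OR NOT c)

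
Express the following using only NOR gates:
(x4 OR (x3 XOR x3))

((x4 NOR ((((x3 NOR x3) NOR (x3 NOR x3)) NOR ((x3 NOR x3) NOR (x3 NOR x3))) NOR ((((x3 NOR x3) NOR (x3 NOR x3)) NOR ((x3 NOR x3) NOR (x3 NOR x3))) NOR (((x3 NOR x3) NOR (x3 NOR x3)) NOR ((x3 NOR x3) NOR (x3 NOR x3)))))) NOR (x4 NOR ((((x3 NOR x3) NOR (x3 NOR x3)) NOR ((x3 NOR x3) NOR (x3 NOR x3))) NOR ((((x3 NOR x3) NOR (x3 NOR x3)) NOR ((x3 NOR x3) NOR (x3 NOR x3))) NOR (((x3 NOR x3) NOR (x3 NOR x3)) NOR ((x3 NOR x3) NOR (x3 NOR x3)))))))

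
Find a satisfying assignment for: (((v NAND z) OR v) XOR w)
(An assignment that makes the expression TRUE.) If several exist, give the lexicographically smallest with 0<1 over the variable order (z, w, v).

z=0, w=0, v=0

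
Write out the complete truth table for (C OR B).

B | C | Output
--------------
0 | 0 | 0
0 | 1 | 1
1 | 0 | 1
1 | 1 | 1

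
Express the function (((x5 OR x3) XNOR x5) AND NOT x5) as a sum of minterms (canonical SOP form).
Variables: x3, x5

Σm(0) = (NOT x3 AND NOT x5)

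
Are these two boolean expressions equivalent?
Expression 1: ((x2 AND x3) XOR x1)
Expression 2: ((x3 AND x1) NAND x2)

No. Counterexample: with x2=0, x1=0, x3=0, Expression 1 = 0 but Expression 2 = 1.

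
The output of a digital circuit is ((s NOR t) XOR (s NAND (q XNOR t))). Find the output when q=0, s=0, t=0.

Substituting: ((0 NOR 0) XOR (0 NAND (0 XNOR 0)))
= 0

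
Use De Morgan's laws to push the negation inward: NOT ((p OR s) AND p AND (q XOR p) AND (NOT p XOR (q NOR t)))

NOT (p OR s) OR NOT p OR NOT (q XOR p) OR NOT (NOT p XOR (q NOR t))
De Morgan's: NOT(AND of terms) = OR of negations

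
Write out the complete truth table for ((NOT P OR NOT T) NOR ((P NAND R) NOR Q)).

R | T | Q | P | Output
----------------------
0 | 0 | 0 | 0 | 0
0 | 0 | 0 | 1 | 0
0 | 0 | 1 | 0 | 0
0 | 0 | 1 | 1 | 0
0 | 1 | 0 | 0 | 0
0 | 1 | 0 | 1 | 1
0 | 1 | 1 | 0 | 0
0 | 1 | 1 | 1 | 1
1 | 0 | 0 | 0 | 0
1 | 0 | 0 | 1 | 0
1 | 0 | 1 | 0 | 0
1 | 0 | 1 | 1 | 0
1 | 1 | 0 | 0 | 0
1 | 1 | 0 | 1 | 0
1 | 1 | 1 | 0 | 0
1 | 1 | 1 | 1 | 1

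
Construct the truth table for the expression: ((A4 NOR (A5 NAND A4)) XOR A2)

A5 | A2 | A4 | Output
---------------------
0 | 0 | 0 | 0
0 | 0 | 1 | 0
0 | 1 | 0 | 1
0 | 1 | 1 | 1
1 | 0 | 0 | 0
1 | 0 | 1 | 0
1 | 1 | 0 | 1
1 | 1 | 1 | 1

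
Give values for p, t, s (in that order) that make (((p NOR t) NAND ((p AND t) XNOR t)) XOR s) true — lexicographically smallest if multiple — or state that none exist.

p=0, t=0, s=1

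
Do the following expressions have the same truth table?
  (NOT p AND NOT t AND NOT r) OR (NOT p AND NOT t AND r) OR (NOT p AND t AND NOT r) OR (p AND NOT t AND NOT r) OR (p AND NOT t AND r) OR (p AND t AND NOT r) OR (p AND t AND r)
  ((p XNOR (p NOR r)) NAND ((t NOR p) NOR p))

Yes, they are equivalent — the two output columns agree on all 8 assignments:
p | t | r | Expression 1 | Expression 2
---------------------------------------
0 | 0 | 0 | 1 | 1
0 | 0 | 1 | 1 | 1
0 | 1 | 0 | 1 | 1
0 | 1 | 1 | 0 | 0
1 | 0 | 0 | 1 | 1
1 | 0 | 1 | 1 | 1
1 | 1 | 0 | 1 | 1
1 | 1 | 1 | 1 | 1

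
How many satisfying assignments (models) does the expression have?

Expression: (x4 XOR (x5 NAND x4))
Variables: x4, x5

Satisfying assignments: (0,0), (0,1), (1,1)
Count: 3 out of 4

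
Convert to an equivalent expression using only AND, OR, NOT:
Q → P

NOT Q OR P
(Implication elimination: A → B = NOT A OR B)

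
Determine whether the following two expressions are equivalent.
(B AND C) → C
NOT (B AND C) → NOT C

No, Inverse is not equivalent to original (counterexample: C=1, B=0)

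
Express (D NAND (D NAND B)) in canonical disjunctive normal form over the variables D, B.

(NOT D AND NOT B) OR (NOT D AND B) OR (D AND B)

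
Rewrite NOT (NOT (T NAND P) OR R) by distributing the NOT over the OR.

(T NAND P) AND NOT R
De Morgan's: NOT(OR of terms) = AND of negations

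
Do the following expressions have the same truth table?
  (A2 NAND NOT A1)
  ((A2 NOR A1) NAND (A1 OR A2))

No. Counterexample: with A2=1, A1=0, Expression 1 = 0 but Expression 2 = 1.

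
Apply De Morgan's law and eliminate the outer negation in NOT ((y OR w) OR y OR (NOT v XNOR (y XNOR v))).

NOT (y OR w) AND NOT y AND NOT (NOT v XNOR (y XNOR v))
De Morgan's: NOT(OR of terms) = AND of negations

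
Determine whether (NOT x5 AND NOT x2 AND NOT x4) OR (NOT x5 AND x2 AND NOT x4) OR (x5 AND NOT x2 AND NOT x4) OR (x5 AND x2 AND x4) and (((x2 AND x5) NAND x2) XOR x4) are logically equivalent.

Yes, they are equivalent — the two output columns agree on all 8 assignments:
x5 | x2 | x4 | Expression 1 | Expression 2
------------------------------------------
0 | 0 | 0 | 1 | 1
0 | 0 | 1 | 0 | 0
0 | 1 | 0 | 1 | 1
0 | 1 | 1 | 0 | 0
1 | 0 | 0 | 1 | 1
1 | 0 | 1 | 0 | 0
1 | 1 | 0 | 0 | 0
1 | 1 | 1 | 1 | 1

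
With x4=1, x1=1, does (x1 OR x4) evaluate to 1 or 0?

Substituting: (1 OR 1)
= 1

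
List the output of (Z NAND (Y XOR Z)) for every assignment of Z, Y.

Z | Y | Output
--------------
0 | 0 | 1
0 | 1 | 1
1 | 0 | 0
1 | 1 | 1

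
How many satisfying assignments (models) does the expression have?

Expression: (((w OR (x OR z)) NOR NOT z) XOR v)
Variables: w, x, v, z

Satisfying assignments: (0,0,1,0), (0,0,1,1), (0,1,1,0), (0,1,1,1), (1,0,1,0), (1,0,1,1), (1,1,1,0), (1,1,1,1)
Count: 8 out of 16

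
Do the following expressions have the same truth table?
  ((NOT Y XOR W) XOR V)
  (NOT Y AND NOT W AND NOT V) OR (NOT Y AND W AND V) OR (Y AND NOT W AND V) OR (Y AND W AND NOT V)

Yes, they are equivalent — the two output columns agree on all 8 assignments:
Y | W | V | Expression 1 | Expression 2
---------------------------------------
0 | 0 | 0 | 1 | 1
0 | 0 | 1 | 0 | 0
0 | 1 | 0 | 0 | 0
0 | 1 | 1 | 1 | 1
1 | 0 | 0 | 0 | 0
1 | 0 | 1 | 1 | 1
1 | 1 | 0 | 1 | 1
1 | 1 | 1 | 0 | 0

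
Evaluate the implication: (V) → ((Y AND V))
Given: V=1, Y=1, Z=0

Antecedent (V) = 1; consequent ((Y AND V)) = 1.
1 → 1 = 1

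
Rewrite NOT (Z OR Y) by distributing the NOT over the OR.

NOT Z AND NOT Y
De Morgan's: NOT(OR of terms) = AND of negations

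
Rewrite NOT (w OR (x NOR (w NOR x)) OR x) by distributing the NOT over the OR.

NOT w AND NOT (x NOR (w NOR x)) AND NOT x
De Morgan's: NOT(OR of terms) = AND of negations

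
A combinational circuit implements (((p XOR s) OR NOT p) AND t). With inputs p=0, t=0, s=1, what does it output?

Substituting: (((0 XOR 1) OR NOT 0) AND 0)
= 0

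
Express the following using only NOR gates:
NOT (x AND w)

(((x NOR x) NOR (w NOR w)) NOR ((x NOR x) NOR (w NOR w)))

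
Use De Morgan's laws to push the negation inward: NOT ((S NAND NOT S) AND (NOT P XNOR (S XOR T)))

NOT (S NAND NOT S) OR NOT (NOT P XNOR (S XOR T))
De Morgan's: NOT(AND of terms) = OR of negations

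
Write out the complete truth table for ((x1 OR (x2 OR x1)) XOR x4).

x1 | x2 | x4 | Output
---------------------
0 | 0 | 0 | 0
0 | 0 | 1 | 1
0 | 1 | 0 | 1
0 | 1 | 1 | 0
1 | 0 | 0 | 1
1 | 0 | 1 | 0
1 | 1 | 0 | 1
1 | 1 | 1 | 0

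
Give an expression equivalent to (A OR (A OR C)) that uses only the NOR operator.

((A NOR ((A NOR C) NOR (A NOR C))) NOR (A NOR ((A NOR C) NOR (A NOR C))))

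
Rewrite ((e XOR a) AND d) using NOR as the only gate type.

((((((e NOR a) NOR (e NOR a)) NOR ((e NOR a) NOR (e NOR a))) NOR ((((e NOR e) NOR (a NOR a)) NOR ((e NOR e) NOR (a NOR a))) NOR (((e NOR e) NOR (a NOR a)) NOR ((e NOR e) NOR (a NOR a))))) NOR ((((e NOR a) NOR (e NOR a)) NOR ((e NOR a) NOR (e NOR a))) NOR ((((e NOR e) NOR (a NOR a)) NOR ((e NOR e) NOR (a NOR a))) NOR (((e NOR e) NOR (a NOR a)) NOR ((e NOR e) NOR (a NOR a)))))) NOR (d NOR d))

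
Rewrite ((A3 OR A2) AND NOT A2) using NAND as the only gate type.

((((A3 NAND A3) NAND (A2 NAND A2)) NAND (A2 NAND A2)) NAND (((A3 NAND A3) NAND (A2 NAND A2)) NAND (A2 NAND A2)))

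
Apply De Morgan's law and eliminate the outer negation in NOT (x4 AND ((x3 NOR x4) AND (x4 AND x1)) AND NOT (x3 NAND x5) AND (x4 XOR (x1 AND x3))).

NOT x4 OR NOT ((x3 NOR x4) AND (x4 AND x1)) OR (x3 NAND x5) OR NOT (x4 XOR (x1 AND x3))
De Morgan's: NOT(AND of terms) = OR of negations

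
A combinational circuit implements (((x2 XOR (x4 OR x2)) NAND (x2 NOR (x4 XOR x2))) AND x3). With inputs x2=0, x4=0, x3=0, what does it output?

Substituting: (((0 XOR (0 OR 0)) NAND (0 NOR (0 XOR 0))) AND 0)
= 0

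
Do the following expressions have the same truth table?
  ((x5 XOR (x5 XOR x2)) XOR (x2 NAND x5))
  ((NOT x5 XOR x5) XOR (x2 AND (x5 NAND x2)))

Yes, they are equivalent — the two output columns agree on all 4 assignments:
x2 | x5 | Expression 1 | Expression 2
-------------------------------------
0 | 0 | 1 | 1
0 | 1 | 1 | 1
1 | 0 | 0 | 0
1 | 1 | 1 | 1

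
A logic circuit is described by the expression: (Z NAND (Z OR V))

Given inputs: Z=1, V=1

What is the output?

Substituting: (1 NAND (1 OR 1))
= 0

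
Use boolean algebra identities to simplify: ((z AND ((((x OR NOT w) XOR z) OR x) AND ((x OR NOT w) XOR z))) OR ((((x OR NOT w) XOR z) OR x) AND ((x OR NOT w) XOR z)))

By absorption (E OR (E AND v) = E) then absorption (E AND (E OR v) = E):
= ((x OR NOT w) XOR z)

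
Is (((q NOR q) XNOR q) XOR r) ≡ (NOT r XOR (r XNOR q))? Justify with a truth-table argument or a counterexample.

No. Counterexample: with q=0, r=1, Expression 1 = 1 but Expression 2 = 0.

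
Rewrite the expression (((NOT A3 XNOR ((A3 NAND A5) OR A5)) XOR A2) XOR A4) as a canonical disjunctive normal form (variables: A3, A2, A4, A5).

(NOT A3 AND NOT A2 AND NOT A4 AND NOT A5) OR (NOT A3 AND NOT A2 AND NOT A4 AND A5) OR (NOT A3 AND A2 AND A4 AND NOT A5) OR (NOT A3 AND A2 AND A4 AND A5) OR (A3 AND NOT A2 AND A4 AND NOT A5) OR (A3 AND NOT A2 AND A4 AND A5) OR (A3 AND A2 AND NOT A4 AND NOT A5) OR (A3 AND A2 AND NOT A4 AND A5)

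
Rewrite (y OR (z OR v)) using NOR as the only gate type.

((y NOR ((z NOR v) NOR (z NOR v))) NOR (y NOR ((z NOR v) NOR (z NOR v))))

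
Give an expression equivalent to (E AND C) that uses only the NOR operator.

((E NOR E) NOR (C NOR C))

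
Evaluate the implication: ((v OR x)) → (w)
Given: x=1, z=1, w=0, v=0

Antecedent ((v OR x)) = 1; consequent (w) = 0.
1 → 0 = 0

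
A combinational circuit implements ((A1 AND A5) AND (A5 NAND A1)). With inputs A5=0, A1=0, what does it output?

Substituting: ((0 AND 0) AND (0 NAND 0))
= 0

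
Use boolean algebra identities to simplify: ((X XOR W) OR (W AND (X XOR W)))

By absorption (E OR (E AND v) = E):
= (X XOR W)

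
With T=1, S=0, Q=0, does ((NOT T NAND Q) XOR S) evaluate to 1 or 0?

Substituting: ((NOT 1 NAND 0) XOR 0)
= 1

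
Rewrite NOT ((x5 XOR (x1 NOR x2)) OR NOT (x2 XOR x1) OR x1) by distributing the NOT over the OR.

NOT (x5 XOR (x1 NOR x2)) AND (x2 XOR x1) AND NOT x1
De Morgan's: NOT(OR of terms) = AND of negations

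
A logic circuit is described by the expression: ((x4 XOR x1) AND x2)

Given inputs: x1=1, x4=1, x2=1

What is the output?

Substituting: ((1 XOR 1) AND 1)
= 0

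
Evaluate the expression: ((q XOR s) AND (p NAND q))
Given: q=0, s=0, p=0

Substituting: ((0 XOR 0) AND (0 NAND 0))
= 0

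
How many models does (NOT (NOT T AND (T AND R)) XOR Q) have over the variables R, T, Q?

Satisfying assignments: (0,0,0), (0,1,0), (1,0,0), (1,1,0)
Count: 4 out of 8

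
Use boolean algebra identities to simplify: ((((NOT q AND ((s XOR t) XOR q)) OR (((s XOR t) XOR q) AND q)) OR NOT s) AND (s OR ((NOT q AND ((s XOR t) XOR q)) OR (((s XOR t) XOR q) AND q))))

By distribution ((E OR v) AND (E OR NOT v) = E) then distribution ((E AND v) OR (E AND NOT v) = E):
= ((s XOR t) XOR q)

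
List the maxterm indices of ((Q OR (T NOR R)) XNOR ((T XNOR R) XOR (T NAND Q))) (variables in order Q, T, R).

ΠM(0, 1, 2, 4, 6) = (Q OR T OR R) AND (Q OR T OR NOT R) AND (Q OR NOT T OR R) AND (NOT Q OR T OR R) AND (NOT Q OR NOT T OR R)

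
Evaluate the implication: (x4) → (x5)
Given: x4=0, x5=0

Antecedent (x4) = 0; consequent (x5) = 0.
0 → 0 = 1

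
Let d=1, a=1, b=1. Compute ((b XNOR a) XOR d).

Substituting: ((1 XNOR 1) XOR 1)
= 0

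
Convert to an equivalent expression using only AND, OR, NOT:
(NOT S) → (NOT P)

S OR (NOT P)
(Implication elimination: A → B = NOT A OR B)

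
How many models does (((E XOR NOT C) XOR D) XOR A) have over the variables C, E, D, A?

Satisfying assignments: (0,0,0,0), (0,0,1,1), (0,1,0,1), (0,1,1,0), (1,0,0,1), (1,0,1,0), (1,1,0,0), (1,1,1,1)
Count: 8 out of 16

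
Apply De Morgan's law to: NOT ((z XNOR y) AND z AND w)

NOT (z XNOR y) OR NOT z OR NOT w
De Morgan's: NOT(AND of terms) = OR of negations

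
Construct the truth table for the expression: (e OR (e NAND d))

e | d | Output
--------------
0 | 0 | 1
0 | 1 | 1
1 | 0 | 1
1 | 1 | 1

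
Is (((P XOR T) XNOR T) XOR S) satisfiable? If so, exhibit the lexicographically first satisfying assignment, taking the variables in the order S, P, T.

S=0, P=0, T=0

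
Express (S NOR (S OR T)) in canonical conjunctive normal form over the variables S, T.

(S OR NOT T) AND (NOT S OR T) AND (NOT S OR NOT T)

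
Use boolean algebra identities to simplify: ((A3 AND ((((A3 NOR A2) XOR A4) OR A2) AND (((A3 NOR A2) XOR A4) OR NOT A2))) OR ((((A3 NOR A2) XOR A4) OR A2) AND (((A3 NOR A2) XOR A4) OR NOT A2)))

By absorption (E OR (E AND v) = E) then distribution ((E OR v) AND (E OR NOT v) = E):
= ((A3 NOR A2) XOR A4)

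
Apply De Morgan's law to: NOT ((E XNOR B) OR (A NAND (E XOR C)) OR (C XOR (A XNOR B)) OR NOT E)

NOT (E XNOR B) AND NOT (A NAND (E XOR C)) AND NOT (C XOR (A XNOR B)) AND E
De Morgan's: NOT(OR of terms) = AND of negations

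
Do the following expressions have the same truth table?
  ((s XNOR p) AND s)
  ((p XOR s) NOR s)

No. Counterexample: with p=0, s=0, Expression 1 = 0 but Expression 2 = 1.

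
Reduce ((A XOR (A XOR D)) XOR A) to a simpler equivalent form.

By XOR self-cancellation ((E XOR v) XOR v = E):
= (A XOR D)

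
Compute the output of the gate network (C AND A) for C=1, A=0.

Substituting: (1 AND 0)
= 0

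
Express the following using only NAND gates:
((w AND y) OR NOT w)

((((w NAND y) NAND (w NAND y)) NAND ((w NAND y) NAND (w NAND y))) NAND ((w NAND w) NAND (w NAND w)))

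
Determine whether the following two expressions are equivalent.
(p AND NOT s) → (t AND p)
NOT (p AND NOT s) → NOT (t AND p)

No, Inverse is not equivalent to original (counterexample: t=0, s=0, p=1)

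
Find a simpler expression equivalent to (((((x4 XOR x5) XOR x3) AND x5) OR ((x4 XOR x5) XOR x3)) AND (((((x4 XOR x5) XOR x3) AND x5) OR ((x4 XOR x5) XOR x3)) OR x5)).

By absorption (E AND (E OR v) = E) then absorption (E OR (E AND v) = E):
= ((x4 XOR x5) XOR x3)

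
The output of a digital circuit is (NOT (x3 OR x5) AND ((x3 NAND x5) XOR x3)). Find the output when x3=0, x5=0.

Substituting: (NOT (0 OR 0) AND ((0 NAND 0) XOR 0))
= 1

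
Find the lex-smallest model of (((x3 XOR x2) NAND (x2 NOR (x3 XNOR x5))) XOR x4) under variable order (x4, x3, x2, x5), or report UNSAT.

x4=0, x3=0, x2=0, x5=0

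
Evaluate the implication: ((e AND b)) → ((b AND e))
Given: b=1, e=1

Antecedent ((e AND b)) = 1; consequent ((b AND e)) = 1.
1 → 1 = 1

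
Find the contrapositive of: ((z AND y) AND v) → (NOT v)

Contrapositive: v → NOT ((z AND y) AND v)
Note: A statement and its contrapositive are logically equivalent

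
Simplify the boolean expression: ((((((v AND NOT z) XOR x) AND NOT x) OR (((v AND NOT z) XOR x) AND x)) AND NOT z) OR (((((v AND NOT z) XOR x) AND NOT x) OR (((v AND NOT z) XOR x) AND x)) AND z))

By distribution ((E AND v) OR (E AND NOT v) = E) then distribution ((E AND v) OR (E AND NOT v) = E):
= ((v AND NOT z) XOR x)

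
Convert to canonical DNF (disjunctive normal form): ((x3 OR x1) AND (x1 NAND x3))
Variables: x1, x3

(NOT x1 AND x3) OR (x1 AND NOT x3)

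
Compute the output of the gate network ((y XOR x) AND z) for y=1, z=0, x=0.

Substituting: ((1 XOR 0) AND 0)
= 0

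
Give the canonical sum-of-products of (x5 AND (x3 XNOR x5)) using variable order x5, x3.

Σm(3) = (x5 AND x3)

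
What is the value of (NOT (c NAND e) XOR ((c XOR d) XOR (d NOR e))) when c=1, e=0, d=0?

Substituting: (NOT (1 NAND 0) XOR ((1 XOR 0) XOR (0 NOR 0)))
= 0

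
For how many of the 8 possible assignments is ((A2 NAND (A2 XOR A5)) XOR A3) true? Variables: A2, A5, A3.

Satisfying assignments: (0,0,0), (0,1,0), (1,0,1), (1,1,0)
Count: 4 out of 8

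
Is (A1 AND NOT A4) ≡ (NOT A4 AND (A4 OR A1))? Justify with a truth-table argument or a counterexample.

Yes, they are equivalent — the two output columns agree on all 4 assignments:
A1 | A4 | Expression 1 | Expression 2
-------------------------------------
0 | 0 | 0 | 0
0 | 1 | 0 | 0
1 | 0 | 1 | 1
1 | 1 | 0 | 0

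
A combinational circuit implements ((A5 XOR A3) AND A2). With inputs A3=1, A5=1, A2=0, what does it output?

Substituting: ((1 XOR 1) AND 0)
= 0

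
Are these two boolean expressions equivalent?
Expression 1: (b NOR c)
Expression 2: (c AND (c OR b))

No. Counterexample: with b=0, c=0, Expression 1 = 1 but Expression 2 = 0.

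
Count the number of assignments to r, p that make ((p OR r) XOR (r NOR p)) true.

Satisfying assignments: (0,0), (0,1), (1,0), (1,1)
Count: 4 out of 4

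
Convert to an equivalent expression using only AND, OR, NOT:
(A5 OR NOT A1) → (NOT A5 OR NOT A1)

NOT (A5 OR NOT A1) OR (NOT A5 OR NOT A1)
(Implication elimination: A → B = NOT A OR B)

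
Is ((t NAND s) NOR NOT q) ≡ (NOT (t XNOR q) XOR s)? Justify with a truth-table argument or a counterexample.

No. Counterexample: with s=0, t=0, q=1, Expression 1 = 0 but Expression 2 = 1.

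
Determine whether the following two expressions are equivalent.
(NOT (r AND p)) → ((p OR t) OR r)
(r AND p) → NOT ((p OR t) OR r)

No, Inverse is not equivalent to original (counterexample: t=0, p=0, r=0)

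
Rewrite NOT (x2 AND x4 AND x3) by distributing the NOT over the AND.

NOT x2 OR NOT x4 OR NOT x3
De Morgan's: NOT(AND of terms) = OR of negations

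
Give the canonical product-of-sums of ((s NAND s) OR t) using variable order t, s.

ΠM(1) = (t OR NOT s)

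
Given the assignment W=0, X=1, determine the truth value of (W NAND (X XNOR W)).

Substituting: (0 NAND (1 XNOR 0))
= 1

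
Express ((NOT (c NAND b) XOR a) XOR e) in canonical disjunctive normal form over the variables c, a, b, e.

(NOT c AND NOT a AND NOT b AND e) OR (NOT c AND NOT a AND b AND e) OR (NOT c AND a AND NOT b AND NOT e) OR (NOT c AND a AND b AND NOT e) OR (c AND NOT a AND NOT b AND e) OR (c AND NOT a AND b AND NOT e) OR (c AND a AND NOT b AND NOT e) OR (c AND a AND b AND e)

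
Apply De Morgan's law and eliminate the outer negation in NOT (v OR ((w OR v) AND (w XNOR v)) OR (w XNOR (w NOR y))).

NOT v AND NOT ((w OR v) AND (w XNOR v)) AND NOT (w XNOR (w NOR y))
De Morgan's: NOT(OR of terms) = AND of negations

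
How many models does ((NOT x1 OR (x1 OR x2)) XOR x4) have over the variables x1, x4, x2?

Satisfying assignments: (0,0,0), (0,0,1), (1,0,0), (1,0,1)
Count: 4 out of 8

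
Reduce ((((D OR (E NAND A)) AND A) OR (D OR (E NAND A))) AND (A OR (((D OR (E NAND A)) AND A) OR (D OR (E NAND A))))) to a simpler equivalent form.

By absorption (E AND (E OR v) = E) then absorption (E OR (E AND v) = E):
= (D OR (E NAND A))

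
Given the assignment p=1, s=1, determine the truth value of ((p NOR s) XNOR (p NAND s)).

Substituting: ((1 NOR 1) XNOR (1 NAND 1))
= 1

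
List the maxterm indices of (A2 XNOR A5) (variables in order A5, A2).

ΠM(1, 2) = (A5 OR NOT A2) AND (NOT A5 OR A2)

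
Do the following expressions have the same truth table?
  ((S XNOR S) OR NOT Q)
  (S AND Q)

No. Counterexample: with Q=0, S=0, Expression 1 = 1 but Expression 2 = 0.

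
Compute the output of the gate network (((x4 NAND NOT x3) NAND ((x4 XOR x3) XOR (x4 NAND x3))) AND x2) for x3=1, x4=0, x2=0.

Substituting: (((0 NAND NOT 1) NAND ((0 XOR 1) XOR (0 NAND 1))) AND 0)
= 0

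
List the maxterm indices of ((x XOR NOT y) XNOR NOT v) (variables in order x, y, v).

ΠM(1, 2, 4, 7) = (x OR y OR NOT v) AND (x OR NOT y OR v) AND (NOT x OR y OR v) AND (NOT x OR NOT y OR NOT v)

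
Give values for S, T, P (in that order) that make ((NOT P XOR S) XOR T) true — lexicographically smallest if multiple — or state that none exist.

S=0, T=0, P=0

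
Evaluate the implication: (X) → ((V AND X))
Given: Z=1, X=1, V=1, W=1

Antecedent (X) = 1; consequent ((V AND X)) = 1.
1 → 1 = 1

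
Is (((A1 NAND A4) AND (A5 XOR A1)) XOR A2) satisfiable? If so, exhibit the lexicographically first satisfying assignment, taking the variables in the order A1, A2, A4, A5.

A1=0, A2=0, A4=0, A5=1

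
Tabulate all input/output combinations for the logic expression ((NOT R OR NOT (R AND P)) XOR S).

P | R | S | Output
------------------
0 | 0 | 0 | 1
0 | 0 | 1 | 0
0 | 1 | 0 | 1
0 | 1 | 1 | 0
1 | 0 | 0 | 1
1 | 0 | 1 | 0
1 | 1 | 0 | 0
1 | 1 | 1 | 1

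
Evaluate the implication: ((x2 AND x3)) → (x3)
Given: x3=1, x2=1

Antecedent ((x2 AND x3)) = 1; consequent (x3) = 1.
1 → 1 = 1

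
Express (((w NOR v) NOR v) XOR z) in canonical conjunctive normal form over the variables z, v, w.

(z OR v OR w) AND (z OR NOT v OR w) AND (z OR NOT v OR NOT w) AND (NOT z OR v OR NOT w)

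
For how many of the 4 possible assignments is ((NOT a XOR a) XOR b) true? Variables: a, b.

Satisfying assignments: (0,0), (1,0)
Count: 2 out of 4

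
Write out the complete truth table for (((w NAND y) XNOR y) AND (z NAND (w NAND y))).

w | y | z | Output
------------------
0 | 0 | 0 | 0
0 | 0 | 1 | 0
0 | 1 | 0 | 1
0 | 1 | 1 | 0
1 | 0 | 0 | 0
1 | 0 | 1 | 0
1 | 1 | 0 | 0
1 | 1 | 1 | 0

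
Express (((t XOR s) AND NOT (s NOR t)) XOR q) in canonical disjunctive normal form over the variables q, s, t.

(NOT q AND NOT s AND t) OR (NOT q AND s AND NOT t) OR (q AND NOT s AND NOT t) OR (q AND s AND t)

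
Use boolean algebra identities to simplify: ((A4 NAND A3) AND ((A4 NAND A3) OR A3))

By absorption (E AND (E OR v) = E):
= (A4 NAND A3)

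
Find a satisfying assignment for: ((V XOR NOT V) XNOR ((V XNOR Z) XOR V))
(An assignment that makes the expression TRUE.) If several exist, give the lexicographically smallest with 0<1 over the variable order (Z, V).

Z=0, V=0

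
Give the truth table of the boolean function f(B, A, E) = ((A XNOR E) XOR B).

B | A | E | Output
------------------
0 | 0 | 0 | 1
0 | 0 | 1 | 0
0 | 1 | 0 | 0
0 | 1 | 1 | 1
1 | 0 | 0 | 0
1 | 0 | 1 | 1
1 | 1 | 0 | 1
1 | 1 | 1 | 0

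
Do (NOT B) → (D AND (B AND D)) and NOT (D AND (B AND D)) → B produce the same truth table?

Yes, Contrapositive is always equivalent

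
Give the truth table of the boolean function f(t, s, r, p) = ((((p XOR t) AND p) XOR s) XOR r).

t | s | r | p | Output
----------------------
0 | 0 | 0 | 0 | 0
0 | 0 | 0 | 1 | 1
0 | 0 | 1 | 0 | 1
0 | 0 | 1 | 1 | 0
0 | 1 | 0 | 0 | 1
0 | 1 | 0 | 1 | 0
0 | 1 | 1 | 0 | 0
0 | 1 | 1 | 1 | 1
1 | 0 | 0 | 0 | 0
1 | 0 | 0 | 1 | 0
1 | 0 | 1 | 0 | 1
1 | 0 | 1 | 1 | 1
1 | 1 | 0 | 0 | 1
1 | 1 | 0 | 1 | 1
1 | 1 | 1 | 0 | 0
1 | 1 | 1 | 1 | 0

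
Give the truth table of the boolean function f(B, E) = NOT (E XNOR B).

B | E | Output
--------------
0 | 0 | 0
0 | 1 | 1
1 | 0 | 1
1 | 1 | 0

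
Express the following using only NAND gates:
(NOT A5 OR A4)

(((A5 NAND A5) NAND (A5 NAND A5)) NAND (A4 NAND A4))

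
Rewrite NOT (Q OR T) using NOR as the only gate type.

(((Q NOR T) NOR (Q NOR T)) NOR ((Q NOR T) NOR (Q NOR T)))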